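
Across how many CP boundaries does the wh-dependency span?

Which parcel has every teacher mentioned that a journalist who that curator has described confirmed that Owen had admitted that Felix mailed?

3

"which parcel" is extracted from the object of "mailed".
Boundaries crossed, outermost first: [that], [that], [that] — 3 in total.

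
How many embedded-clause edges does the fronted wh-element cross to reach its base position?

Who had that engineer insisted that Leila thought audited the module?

"who" is extracted from the subject of "audited".
Boundaries crossed, outermost first: [that], [Ø] — 2 in total.

2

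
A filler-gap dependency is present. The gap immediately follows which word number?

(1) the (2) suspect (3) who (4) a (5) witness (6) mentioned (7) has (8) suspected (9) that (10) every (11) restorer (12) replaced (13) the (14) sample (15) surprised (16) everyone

The displaced element is "the suspect" (word 2).
It is linked across 1 clause boundary (Ø).
It functions as the subject of "suspected", so the gap sits immediately after word 6 ("mentioned").
Base order: A witness mentioned that the suspect has suspected that every restorer replaced the sample.

6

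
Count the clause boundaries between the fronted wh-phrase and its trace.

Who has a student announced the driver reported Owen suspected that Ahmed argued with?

3

"who" is extracted from the PP object of "argued".
Boundaries crossed, outermost first: [Ø], [Ø], [that] — 3 in total.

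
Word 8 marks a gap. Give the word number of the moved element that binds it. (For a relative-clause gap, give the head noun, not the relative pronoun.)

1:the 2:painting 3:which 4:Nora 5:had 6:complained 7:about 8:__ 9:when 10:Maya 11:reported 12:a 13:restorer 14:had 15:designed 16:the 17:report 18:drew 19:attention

2

The gap at 8 is the prepositional object of "complained", inside a relative clause.
The relative pronoun is "which" (word 3); it is bound by the head noun immediately before it.
Its filler is the head noun "painting", at word 2.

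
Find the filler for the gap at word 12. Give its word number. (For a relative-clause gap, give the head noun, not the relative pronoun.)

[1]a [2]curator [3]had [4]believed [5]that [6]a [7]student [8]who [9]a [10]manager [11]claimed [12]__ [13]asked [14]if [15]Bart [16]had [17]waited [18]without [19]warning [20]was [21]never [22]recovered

7

The gap at 12 is the subject of "asked", inside a relative clause.
The relative pronoun is "who" (word 8); it is bound by the head noun immediately before it.
Its filler is the head noun "student", at word 7.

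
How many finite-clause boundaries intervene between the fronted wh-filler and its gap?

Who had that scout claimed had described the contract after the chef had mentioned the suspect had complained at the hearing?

"who" is extracted from the subject of "described".
Boundaries crossed, outermost first: [Ø] — 1 in total.

1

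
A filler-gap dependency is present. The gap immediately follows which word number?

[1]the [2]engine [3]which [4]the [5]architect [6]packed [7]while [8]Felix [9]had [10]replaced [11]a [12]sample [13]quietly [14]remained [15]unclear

6

The displaced element is "the engine" (word 2).
It functions as the direct object of "packed", so the gap sits immediately after word 6 ("packed").
Base order: The architect packed the engine while Felix had replaced a sample quietly.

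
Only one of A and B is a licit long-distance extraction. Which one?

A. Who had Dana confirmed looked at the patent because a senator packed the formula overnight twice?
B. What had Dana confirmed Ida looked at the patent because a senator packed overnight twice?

In B, the wh-phrase is extracted from inside an adjunct island (introduced by "because"), which blocks movement.
In A, the extraction path crosses only that-complement boundaries, which are transparent.
So A is grammatical.

A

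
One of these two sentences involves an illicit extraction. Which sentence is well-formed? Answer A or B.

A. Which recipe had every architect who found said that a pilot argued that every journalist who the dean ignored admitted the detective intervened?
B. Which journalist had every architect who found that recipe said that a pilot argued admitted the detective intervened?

B

In A, the wh-phrase is extracted from inside a complex-NP island (relative clause) (introduced by "who"), which blocks movement.
In B, the extraction path crosses only that-complement boundaries, which are transparent.
So B is grammatical.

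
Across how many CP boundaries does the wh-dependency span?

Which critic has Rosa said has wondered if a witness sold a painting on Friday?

"which critic" is extracted from the subject of "wondered".
Boundaries crossed, outermost first: [Ø] — 1 in total.

1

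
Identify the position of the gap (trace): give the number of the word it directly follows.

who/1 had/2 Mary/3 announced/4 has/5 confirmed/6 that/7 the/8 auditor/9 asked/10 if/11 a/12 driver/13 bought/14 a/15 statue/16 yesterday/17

4

The displaced element is "who" (word 1).
It is linked across 1 clause boundary (Ø).
It functions as the subject of "confirmed", so the gap sits immediately after word 4 ("announced").
Base order: Mary had announced who has confirmed that the auditor asked if a driver bought a statue yesterday.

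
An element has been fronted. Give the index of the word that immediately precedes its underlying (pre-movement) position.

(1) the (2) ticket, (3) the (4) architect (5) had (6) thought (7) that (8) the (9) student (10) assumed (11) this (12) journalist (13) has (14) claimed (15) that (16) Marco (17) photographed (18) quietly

17

The displaced element is "the ticket" (word 2).
It is linked across 3 clause boundaries (that → Ø → that).
It functions as the direct object of "photographed", so the gap sits immediately after word 17 ("photographed").
Base order: The architect had thought that the student assumed this journalist has claimed that Marco photographed the ticket quietly.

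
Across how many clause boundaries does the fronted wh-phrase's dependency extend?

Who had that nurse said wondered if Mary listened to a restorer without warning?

"who" is extracted from the subject of "wondered".
Boundaries crossed, outermost first: [Ø] — 1 in total.

1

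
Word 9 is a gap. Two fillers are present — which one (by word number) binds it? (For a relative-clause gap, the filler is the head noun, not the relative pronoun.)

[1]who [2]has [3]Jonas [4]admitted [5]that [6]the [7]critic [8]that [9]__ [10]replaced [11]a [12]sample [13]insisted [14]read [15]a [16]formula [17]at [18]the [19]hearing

The marked gap is inside the relative clause, the subject of "replaced".
Its filler is the head noun "critic" (via "that"), at word 7.
(The other dependency links word 1 to a gap after word 13.)

7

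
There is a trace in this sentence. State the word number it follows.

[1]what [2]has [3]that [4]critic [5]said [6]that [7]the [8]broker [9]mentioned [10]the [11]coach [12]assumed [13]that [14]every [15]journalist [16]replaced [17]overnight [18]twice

16

The displaced element is "what" (word 1).
It is linked across 3 clause boundaries (that → Ø → that).
It functions as the direct object of "replaced", so the gap sits immediately after word 16 ("replaced").
Base order: That critic has said that the broker mentioned the coach assumed that every journalist replaced what overnight twice.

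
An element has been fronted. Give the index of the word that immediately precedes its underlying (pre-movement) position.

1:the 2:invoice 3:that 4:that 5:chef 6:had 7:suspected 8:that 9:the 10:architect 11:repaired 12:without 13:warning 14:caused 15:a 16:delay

11

The displaced element is "the invoice" (word 2).
It is linked across 1 clause boundary (that).
It functions as the direct object of "repaired", so the gap sits immediately after word 11 ("repaired").
Base order: That chef had suspected that the architect repaired the invoice without warning.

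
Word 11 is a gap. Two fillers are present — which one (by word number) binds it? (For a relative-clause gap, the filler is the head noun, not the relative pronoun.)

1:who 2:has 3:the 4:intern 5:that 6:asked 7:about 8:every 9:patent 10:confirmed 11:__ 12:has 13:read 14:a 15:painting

1

The marked gap is the subject of "read".
Its filler is the fronted wh-phrase "who", at word 1.
(The other dependency links word 4 to a gap after word 5.)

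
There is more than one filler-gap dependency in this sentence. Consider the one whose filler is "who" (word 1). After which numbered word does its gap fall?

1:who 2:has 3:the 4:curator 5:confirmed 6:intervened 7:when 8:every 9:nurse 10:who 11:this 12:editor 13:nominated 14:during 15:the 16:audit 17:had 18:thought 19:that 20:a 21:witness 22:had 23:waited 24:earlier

The displaced element is "who" (word 1).
It is linked across 1 clause boundary (Ø).
It functions as the subject of "intervened", so the gap sits immediately after word 5 ("confirmed").
Base order: The curator has confirmed who intervened when every nurse who this editor nominated during the audit had thought that a witness had waited earlier.

5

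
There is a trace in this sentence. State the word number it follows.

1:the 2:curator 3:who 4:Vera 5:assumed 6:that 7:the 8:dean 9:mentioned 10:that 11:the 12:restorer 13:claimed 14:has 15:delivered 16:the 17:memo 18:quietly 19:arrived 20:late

13

The displaced element is "the curator" (word 2).
It is linked across 3 clause boundaries (that → that → Ø).
It functions as the subject of "delivered", so the gap sits immediately after word 13 ("claimed").
Base order: Vera assumed that the dean mentioned that the restorer claimed that the curator has delivered the memo quietly.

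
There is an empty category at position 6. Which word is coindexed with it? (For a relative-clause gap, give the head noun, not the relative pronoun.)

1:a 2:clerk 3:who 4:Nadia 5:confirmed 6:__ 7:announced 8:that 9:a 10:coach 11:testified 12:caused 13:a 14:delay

2

The gap at 6 is the subject of "announced", inside a relative clause.
The relative pronoun is "who" (word 3); it is bound by the head noun immediately before it.
Its filler is the head noun "clerk", at word 2.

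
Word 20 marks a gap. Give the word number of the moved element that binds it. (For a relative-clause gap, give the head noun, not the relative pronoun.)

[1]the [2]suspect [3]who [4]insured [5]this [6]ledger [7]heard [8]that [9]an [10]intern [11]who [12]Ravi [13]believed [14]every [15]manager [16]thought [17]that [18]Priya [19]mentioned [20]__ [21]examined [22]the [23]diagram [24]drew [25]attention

The gap at 20 is the subject of "examined", inside a relative clause.
The relative pronoun is "who" (word 11); it is bound by the head noun immediately before it.
Its filler is the head noun "intern", at word 10.

10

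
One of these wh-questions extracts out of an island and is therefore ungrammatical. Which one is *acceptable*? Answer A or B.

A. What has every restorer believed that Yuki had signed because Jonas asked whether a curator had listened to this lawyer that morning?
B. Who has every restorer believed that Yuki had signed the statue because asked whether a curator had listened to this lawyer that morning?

A

In B, the wh-phrase is extracted from inside an adjunct island (introduced by "because"), which blocks movement.
In A, the extraction path crosses only that-complement boundaries, which are transparent.
So A is grammatical.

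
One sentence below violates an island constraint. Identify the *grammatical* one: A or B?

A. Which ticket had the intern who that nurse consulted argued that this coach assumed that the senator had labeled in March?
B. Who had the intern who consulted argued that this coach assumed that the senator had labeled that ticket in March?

A

In B, the wh-phrase is extracted from inside a complex-NP island (relative clause) (introduced by "who"), which blocks movement.
In A, the extraction path crosses only that-complement boundaries, which are transparent.
So A is grammatical.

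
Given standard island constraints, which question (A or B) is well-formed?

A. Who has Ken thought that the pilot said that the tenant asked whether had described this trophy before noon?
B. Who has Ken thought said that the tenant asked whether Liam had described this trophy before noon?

B

In A, the wh-phrase is extracted from inside a wh-island (introduced by "whether"), which blocks movement.
In B, the extraction path crosses only that-complement boundaries, which are transparent.
So B is grammatical.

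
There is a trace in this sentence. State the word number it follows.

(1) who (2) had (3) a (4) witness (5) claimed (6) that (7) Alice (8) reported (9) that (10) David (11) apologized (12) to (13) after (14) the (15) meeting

12

The displaced element is "who" (word 1).
It is linked across 2 clause boundaries (that → that).
It functions as the object of the preposition "to" of "apologized", so the gap sits immediately after word 12 ("to").
Base order: A witness had claimed that Alice reported that David apologized to who after the meeting.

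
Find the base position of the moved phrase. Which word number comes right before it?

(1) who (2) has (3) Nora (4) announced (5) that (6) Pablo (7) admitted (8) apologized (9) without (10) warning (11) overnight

The displaced element is "who" (word 1).
It is linked across 2 clause boundaries (that → Ø).
It functions as the subject of "apologized", so the gap sits immediately after word 7 ("admitted").
Base order: Nora has announced that Pablo admitted that who apologized without warning overnight.

7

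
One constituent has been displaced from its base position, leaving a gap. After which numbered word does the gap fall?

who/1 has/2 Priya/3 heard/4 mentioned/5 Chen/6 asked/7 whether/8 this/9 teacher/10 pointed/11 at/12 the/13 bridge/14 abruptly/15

4

The displaced element is "who" (word 1).
It is linked across 1 clause boundary (Ø).
It functions as the subject of "mentioned", so the gap sits immediately after word 4 ("heard").
Base order: Priya has heard that who mentioned Chen asked whether this teacher pointed at the bridge abruptly.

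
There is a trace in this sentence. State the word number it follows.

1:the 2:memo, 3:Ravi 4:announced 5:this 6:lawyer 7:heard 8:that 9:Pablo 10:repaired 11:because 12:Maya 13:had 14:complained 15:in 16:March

10

The displaced element is "the memo" (word 2).
It is linked across 2 clause boundaries (Ø → that).
It functions as the direct object of "repaired", so the gap sits immediately after word 10 ("repaired").
Base order: Ravi announced this lawyer heard that Pablo repaired the memo because Maya had complained in March.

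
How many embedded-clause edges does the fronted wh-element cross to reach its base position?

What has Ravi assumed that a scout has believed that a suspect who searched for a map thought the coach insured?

"what" is extracted from the object of "insured".
Boundaries crossed, outermost first: [that], [that], [Ø] — 3 in total.

3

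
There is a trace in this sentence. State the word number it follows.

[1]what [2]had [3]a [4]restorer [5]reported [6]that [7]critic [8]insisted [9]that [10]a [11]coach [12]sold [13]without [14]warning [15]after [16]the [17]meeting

12

The displaced element is "what" (word 1).
It is linked across 2 clause boundaries (Ø → that).
It functions as the direct object of "sold", so the gap sits immediately after word 12 ("sold").
Base order: A restorer had reported that critic insisted that a coach sold what without warning after the meeting.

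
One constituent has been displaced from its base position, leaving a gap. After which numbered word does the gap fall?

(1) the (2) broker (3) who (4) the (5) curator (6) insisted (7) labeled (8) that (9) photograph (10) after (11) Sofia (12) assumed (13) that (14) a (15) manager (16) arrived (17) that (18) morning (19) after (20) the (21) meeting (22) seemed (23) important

The displaced element is "the broker" (word 2).
It is linked across 1 clause boundary (Ø).
It functions as the subject of "labeled", so the gap sits immediately after word 6 ("insisted").
Base order: The curator insisted that the broker labeled that photograph after Sofia assumed that a manager arrived that morning after the meeting.

6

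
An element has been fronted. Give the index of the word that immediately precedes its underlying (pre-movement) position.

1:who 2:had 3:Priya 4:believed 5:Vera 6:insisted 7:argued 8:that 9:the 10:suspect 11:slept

6

The displaced element is "who" (word 1).
It is linked across 2 clause boundaries (Ø → Ø).
It functions as the subject of "argued", so the gap sits immediately after word 6 ("insisted").
Base order: Priya had believed Vera insisted who argued that the suspect slept.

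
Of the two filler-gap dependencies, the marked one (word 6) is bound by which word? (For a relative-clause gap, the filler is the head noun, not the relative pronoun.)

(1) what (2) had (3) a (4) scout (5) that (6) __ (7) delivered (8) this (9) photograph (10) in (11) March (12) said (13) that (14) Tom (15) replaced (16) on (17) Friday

4

The marked gap is inside the relative clause, the subject of "delivered".
Its filler is the head noun "scout" (via "that"), at word 4.
(The other dependency links word 1 to a gap after word 15.)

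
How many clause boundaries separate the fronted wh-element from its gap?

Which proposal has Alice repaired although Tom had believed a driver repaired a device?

0

"which proposal" originates inside the matrix clause — no clause boundary is crossed.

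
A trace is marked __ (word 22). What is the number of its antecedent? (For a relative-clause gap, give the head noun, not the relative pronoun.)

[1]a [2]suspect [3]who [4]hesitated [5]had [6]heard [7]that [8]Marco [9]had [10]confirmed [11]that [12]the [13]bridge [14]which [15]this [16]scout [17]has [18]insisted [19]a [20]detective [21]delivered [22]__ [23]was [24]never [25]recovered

13

The gap at 22 is the object of "delivered", inside a relative clause.
The relative pronoun is "which" (word 14); it is bound by the head noun immediately before it.
Its filler is the head noun "bridge", at word 13.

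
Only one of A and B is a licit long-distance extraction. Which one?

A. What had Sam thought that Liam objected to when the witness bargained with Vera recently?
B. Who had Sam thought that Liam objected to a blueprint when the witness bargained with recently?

In B, the wh-phrase is extracted from inside an adjunct island (introduced by "when"), which blocks movement.
In A, the extraction path crosses only that-complement boundaries, which are transparent.
So A is grammatical.

A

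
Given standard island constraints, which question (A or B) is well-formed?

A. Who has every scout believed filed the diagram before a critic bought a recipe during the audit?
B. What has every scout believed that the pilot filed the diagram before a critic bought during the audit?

A

In B, the wh-phrase is extracted from inside an adjunct island (introduced by "before"), which blocks movement.
In A, the extraction path crosses only that-complement boundaries, which are transparent.
So A is grammatical.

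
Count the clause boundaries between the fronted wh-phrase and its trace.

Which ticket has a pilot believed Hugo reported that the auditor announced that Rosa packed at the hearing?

"which ticket" is extracted from the object of "packed".
Boundaries crossed, outermost first: [Ø], [that], [that] — 3 in total.

3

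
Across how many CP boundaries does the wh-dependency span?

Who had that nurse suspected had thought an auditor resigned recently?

1

"who" is extracted from the subject of "thought".
Boundaries crossed, outermost first: [Ø] — 1 in total.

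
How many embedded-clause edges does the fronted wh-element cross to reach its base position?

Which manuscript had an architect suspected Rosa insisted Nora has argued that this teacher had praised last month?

"which manuscript" is extracted from the object of "praised".
Boundaries crossed, outermost first: [Ø], [Ø], [that] — 3 in total.

3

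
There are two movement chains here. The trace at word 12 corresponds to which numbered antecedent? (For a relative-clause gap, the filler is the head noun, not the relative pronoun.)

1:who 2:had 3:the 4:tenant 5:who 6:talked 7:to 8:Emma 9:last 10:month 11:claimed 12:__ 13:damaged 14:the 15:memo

The marked gap is the subject of "damaged".
Its filler is the fronted wh-phrase "who", at word 1.
(The other dependency links word 4 to a gap after word 5.)

1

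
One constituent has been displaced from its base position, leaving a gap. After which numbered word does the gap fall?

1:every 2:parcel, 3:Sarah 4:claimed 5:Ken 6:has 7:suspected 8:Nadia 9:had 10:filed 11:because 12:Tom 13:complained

10

The displaced element is "every parcel" (word 2).
It is linked across 2 clause boundaries (Ø → Ø).
It functions as the direct object of "filed", so the gap sits immediately after word 10 ("filed").
Base order: Sarah claimed Ken has suspected Nadia had filed every parcel because Tom complained.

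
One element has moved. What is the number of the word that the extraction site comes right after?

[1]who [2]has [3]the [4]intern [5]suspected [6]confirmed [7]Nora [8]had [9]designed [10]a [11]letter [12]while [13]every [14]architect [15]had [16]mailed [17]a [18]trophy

The displaced element is "who" (word 1).
It is linked across 1 clause boundary (Ø).
It functions as the subject of "confirmed", so the gap sits immediately after word 5 ("suspected").
Base order: The intern has suspected who confirmed Nora had designed a letter while every architect had mailed a trophy.

5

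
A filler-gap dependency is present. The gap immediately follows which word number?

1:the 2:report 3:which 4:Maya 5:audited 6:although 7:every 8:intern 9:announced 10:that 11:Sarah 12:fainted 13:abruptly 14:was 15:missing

The displaced element is "the report" (word 2).
It functions as the direct object of "audited", so the gap sits immediately after word 5 ("audited").
Base order: Maya audited the report although every intern announced that Sarah fainted abruptly.

5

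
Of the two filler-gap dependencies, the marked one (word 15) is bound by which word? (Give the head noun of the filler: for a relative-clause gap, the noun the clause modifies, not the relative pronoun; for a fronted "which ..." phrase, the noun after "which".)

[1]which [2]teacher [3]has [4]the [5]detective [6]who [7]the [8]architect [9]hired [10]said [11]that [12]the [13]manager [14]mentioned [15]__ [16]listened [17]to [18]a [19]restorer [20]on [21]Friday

2

The marked gap is the subject of "listened".
Its filler is the fronted wh-phrase "which teacher", at word 2.
(The other dependency links word 5 to a gap after word 9.)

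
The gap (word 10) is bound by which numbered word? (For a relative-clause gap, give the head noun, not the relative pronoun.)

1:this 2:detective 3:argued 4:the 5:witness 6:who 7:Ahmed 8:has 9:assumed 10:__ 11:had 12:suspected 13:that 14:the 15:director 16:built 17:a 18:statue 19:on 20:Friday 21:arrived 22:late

The gap at 10 is the subject of "suspected", inside a relative clause.
The relative pronoun is "who" (word 6); it is bound by the head noun immediately before it.
Its filler is the head noun "witness", at word 5.

5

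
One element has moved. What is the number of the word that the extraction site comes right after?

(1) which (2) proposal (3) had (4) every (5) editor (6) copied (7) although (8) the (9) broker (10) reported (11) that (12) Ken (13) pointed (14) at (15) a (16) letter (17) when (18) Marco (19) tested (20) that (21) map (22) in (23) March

6

The displaced element is "which proposal" (word 2).
It functions as the direct object of "copied", so the gap sits immediately after word 6 ("copied").
Base order: Every editor had copied which proposal although the broker reported that Ken pointed at a letter when Marco tested that map in March.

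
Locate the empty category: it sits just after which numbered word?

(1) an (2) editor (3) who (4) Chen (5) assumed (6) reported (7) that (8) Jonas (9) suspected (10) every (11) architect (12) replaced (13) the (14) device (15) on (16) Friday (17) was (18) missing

5

The displaced element is "an editor" (word 2).
It is linked across 1 clause boundary (Ø).
It functions as the subject of "reported", so the gap sits immediately after word 5 ("assumed").
Base order: Chen assumed that an editor reported that Jonas suspected every architect replaced the device on Friday.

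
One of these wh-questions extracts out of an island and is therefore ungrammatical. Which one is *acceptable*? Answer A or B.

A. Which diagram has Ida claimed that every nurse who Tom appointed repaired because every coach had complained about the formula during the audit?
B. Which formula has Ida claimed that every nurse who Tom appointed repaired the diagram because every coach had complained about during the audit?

A

In B, the wh-phrase is extracted from inside an adjunct island (introduced by "because"), which blocks movement.
In A, the extraction path crosses only that-complement boundaries, which are transparent.
So A is grammatical.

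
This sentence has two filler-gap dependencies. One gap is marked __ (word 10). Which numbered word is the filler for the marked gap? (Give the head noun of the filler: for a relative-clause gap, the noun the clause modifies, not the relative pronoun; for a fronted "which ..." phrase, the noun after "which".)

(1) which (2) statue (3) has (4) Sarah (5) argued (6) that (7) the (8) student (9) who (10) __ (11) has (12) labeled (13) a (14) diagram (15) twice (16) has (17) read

8

The marked gap is inside the relative clause, the subject of "labeled".
Its filler is the head noun "student" (via "who"), at word 8.
(The other dependency links word 2 to a gap after word 17.)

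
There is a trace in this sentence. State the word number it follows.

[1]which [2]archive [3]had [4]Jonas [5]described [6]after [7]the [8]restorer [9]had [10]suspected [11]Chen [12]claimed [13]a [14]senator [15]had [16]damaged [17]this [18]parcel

5

The displaced element is "which archive" (word 2).
It functions as the direct object of "described", so the gap sits immediately after word 5 ("described").
Base order: Jonas had described which archive after the restorer had suspected Chen claimed a senator had damaged this parcel.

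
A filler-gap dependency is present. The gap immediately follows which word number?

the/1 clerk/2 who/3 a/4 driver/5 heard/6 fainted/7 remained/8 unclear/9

The displaced element is "the clerk" (word 2).
It is linked across 1 clause boundary (Ø).
It functions as the subject of "fainted", so the gap sits immediately after word 6 ("heard").
Base order: A driver heard that the clerk fainted.

6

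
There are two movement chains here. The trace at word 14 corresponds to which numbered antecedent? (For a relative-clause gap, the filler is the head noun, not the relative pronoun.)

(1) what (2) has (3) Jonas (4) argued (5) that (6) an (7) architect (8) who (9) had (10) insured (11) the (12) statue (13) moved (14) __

The marked gap is the direct object of "moved".
Its filler is the fronted wh-phrase "what", at word 1.
(The other dependency links word 7 to a gap after word 8.)

1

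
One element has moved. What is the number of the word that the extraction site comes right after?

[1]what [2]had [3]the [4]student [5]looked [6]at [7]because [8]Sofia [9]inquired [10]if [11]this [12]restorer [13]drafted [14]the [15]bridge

6

The displaced element is "what" (word 1).
It functions as the object of the preposition "at" of "looked", so the gap sits immediately after word 6 ("at").
Base order: The student had looked at what because Sofia inquired if this restorer drafted the bridge.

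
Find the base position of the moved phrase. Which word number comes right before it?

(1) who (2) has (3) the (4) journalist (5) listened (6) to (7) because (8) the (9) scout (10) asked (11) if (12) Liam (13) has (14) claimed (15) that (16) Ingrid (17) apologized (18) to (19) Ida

6

The displaced element is "who" (word 1).
It functions as the object of the preposition "to" of "listened", so the gap sits immediately after word 6 ("to").
Base order: The journalist has listened to who because the scout asked if Liam has claimed that Ingrid apologized to Ida.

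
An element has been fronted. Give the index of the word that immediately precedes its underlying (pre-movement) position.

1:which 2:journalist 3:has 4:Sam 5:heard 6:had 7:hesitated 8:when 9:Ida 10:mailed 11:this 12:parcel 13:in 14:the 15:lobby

The displaced element is "which journalist" (word 2).
It is linked across 1 clause boundary (Ø).
It functions as the subject of "hesitated", so the gap sits immediately after word 5 ("heard").
Base order: Sam has heard that which journalist had hesitated when Ida mailed this parcel in the lobby.

5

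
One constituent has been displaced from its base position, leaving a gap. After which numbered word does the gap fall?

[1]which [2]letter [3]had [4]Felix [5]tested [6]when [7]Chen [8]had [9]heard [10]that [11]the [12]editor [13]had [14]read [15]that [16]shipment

The displaced element is "which letter" (word 2).
It functions as the direct object of "tested", so the gap sits immediately after word 5 ("tested").
Base order: Felix had tested which letter when Chen had heard that the editor had read that shipment.

5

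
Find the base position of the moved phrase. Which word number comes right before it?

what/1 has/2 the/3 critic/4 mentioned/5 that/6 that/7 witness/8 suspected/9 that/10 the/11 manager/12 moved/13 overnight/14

13

The displaced element is "what" (word 1).
It is linked across 2 clause boundaries (that → that).
It functions as the direct object of "moved", so the gap sits immediately after word 13 ("moved").
Base order: The critic has mentioned that that witness suspected that the manager moved what overnight.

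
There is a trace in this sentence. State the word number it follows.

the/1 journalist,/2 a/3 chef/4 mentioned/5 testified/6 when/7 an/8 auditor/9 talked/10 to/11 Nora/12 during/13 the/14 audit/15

The displaced element is "the journalist" (word 2).
It is linked across 1 clause boundary (Ø).
It functions as the subject of "testified", so the gap sits immediately after word 5 ("mentioned").
Base order: A chef mentioned that the journalist testified when an auditor talked to Nora during the audit.

5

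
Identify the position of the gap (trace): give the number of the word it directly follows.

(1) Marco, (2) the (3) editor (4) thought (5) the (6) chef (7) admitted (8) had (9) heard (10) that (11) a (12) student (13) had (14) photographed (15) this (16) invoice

7

The displaced element is "Marco" (word 1).
It is linked across 2 clause boundaries (Ø → Ø).
It functions as the subject of "heard", so the gap sits immediately after word 7 ("admitted").
Base order: The editor thought the chef admitted that Marco had heard that a student had photographed this invoice.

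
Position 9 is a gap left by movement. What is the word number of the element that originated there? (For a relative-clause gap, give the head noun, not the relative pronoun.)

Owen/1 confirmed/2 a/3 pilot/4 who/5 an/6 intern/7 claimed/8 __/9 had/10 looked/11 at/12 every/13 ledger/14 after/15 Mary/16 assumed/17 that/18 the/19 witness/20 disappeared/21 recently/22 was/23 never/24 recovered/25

The gap at 9 is the subject of "looked", inside a relative clause.
The relative pronoun is "who" (word 5); it is bound by the head noun immediately before it.
Its filler is the head noun "pilot", at word 4.

4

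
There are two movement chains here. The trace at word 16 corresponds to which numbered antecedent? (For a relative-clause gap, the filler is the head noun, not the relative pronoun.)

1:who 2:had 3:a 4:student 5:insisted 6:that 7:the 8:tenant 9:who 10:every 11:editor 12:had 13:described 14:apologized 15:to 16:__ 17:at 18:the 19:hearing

The marked gap is the object of the preposition "to" of "apologized".
Its filler is the fronted wh-phrase "who", at word 1.
(The other dependency links word 8 to a gap after word 13.)

1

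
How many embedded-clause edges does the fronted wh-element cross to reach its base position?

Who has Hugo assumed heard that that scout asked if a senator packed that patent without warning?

1

"who" is extracted from the subject of "heard".
Boundaries crossed, outermost first: [Ø] — 1 in total.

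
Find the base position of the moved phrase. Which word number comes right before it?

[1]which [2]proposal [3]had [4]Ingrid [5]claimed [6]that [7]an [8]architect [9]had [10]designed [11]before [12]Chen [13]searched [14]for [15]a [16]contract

10

The displaced element is "which proposal" (word 2).
It is linked across 1 clause boundary (that).
It functions as the direct object of "designed", so the gap sits immediately after word 10 ("designed").
Base order: Ingrid had claimed that an architect had designed which proposal before Chen searched for a contract.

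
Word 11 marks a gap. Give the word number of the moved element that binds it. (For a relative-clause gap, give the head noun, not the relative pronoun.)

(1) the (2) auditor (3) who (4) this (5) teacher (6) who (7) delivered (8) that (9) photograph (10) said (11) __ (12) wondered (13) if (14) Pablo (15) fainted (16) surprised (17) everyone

2

The gap at 11 is the subject of "wondered", inside a relative clause.
The relative pronoun is "who" (word 3); it is bound by the head noun immediately before it.
Its filler is the head noun "auditor", at word 2.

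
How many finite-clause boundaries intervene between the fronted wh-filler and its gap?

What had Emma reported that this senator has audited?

1

"what" is extracted from the object of "audited".
Boundaries crossed, outermost first: [that] — 1 in total.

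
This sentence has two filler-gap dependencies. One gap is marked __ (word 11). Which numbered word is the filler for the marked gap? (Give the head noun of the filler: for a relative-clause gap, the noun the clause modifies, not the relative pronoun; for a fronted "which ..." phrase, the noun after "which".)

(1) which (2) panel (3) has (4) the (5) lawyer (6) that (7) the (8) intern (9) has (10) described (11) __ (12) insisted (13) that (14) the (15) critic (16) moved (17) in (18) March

The marked gap is inside the relative clause, the direct object of "described".
Its filler is the head noun "lawyer" (via "that"), at word 5.
(The other dependency links word 2 to a gap after word 16.)

5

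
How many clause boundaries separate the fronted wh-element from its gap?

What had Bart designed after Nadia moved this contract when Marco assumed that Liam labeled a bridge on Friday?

0

"what" originates inside the matrix clause — no clause boundary is crossed.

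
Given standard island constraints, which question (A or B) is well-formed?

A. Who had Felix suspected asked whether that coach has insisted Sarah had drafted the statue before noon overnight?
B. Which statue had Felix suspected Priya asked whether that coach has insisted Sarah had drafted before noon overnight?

A

In B, the wh-phrase is extracted from inside a wh-island (introduced by "whether"), which blocks movement.
In A, the extraction path crosses only that-complement boundaries, which are transparent.
So A is grammatical.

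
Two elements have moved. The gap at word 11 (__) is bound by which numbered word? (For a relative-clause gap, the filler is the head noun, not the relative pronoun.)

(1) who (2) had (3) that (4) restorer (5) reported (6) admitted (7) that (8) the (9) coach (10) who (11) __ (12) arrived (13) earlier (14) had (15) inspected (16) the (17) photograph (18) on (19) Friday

The marked gap is inside the relative clause, the subject of "arrived".
Its filler is the head noun "coach" (via "who"), at word 9.
(The other dependency links word 1 to a gap after word 5.)

9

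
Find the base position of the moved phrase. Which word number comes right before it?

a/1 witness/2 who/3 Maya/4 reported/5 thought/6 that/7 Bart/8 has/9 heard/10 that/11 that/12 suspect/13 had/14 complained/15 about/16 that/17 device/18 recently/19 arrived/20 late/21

The displaced element is "a witness" (word 2).
It is linked across 1 clause boundary (Ø).
It functions as the subject of "thought", so the gap sits immediately after word 5 ("reported").
Base order: Maya reported that a witness thought that Bart has heard that that suspect had complained about that device recently.

5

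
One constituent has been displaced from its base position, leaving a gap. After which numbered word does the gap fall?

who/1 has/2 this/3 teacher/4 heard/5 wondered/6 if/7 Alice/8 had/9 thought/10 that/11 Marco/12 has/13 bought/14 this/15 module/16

The displaced element is "who" (word 1).
It is linked across 1 clause boundary (Ø).
It functions as the subject of "wondered", so the gap sits immediately after word 5 ("heard").
Base order: This teacher has heard that who wondered if Alice had thought that Marco has bought this module.

5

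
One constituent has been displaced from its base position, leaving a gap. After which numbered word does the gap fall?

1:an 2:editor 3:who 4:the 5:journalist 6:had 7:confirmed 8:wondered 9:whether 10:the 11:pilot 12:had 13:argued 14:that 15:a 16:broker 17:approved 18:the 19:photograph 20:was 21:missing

7

The displaced element is "an editor" (word 2).
It is linked across 1 clause boundary (Ø).
It functions as the subject of "wondered", so the gap sits immediately after word 7 ("confirmed").
Base order: The journalist had confirmed an editor wondered whether the pilot had argued that a broker approved the photograph.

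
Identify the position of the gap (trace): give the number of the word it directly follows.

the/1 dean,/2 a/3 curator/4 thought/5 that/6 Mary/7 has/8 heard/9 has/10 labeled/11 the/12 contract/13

9

The displaced element is "the dean" (word 2).
It is linked across 2 clause boundaries (that → Ø).
It functions as the subject of "labeled", so the gap sits immediately after word 9 ("heard").
Base order: A curator thought that Mary has heard the dean has labeled the contract.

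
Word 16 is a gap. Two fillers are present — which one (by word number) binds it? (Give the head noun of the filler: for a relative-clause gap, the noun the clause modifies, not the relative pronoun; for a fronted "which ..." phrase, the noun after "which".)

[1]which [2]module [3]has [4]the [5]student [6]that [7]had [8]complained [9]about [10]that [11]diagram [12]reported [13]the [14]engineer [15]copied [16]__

The marked gap is the direct object of "copied".
Its filler is the fronted wh-phrase "which module", at word 2.
(The other dependency links word 5 to a gap after word 6.)

2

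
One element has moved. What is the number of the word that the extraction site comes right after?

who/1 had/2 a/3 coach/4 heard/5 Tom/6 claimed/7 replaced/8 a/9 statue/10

The displaced element is "who" (word 1).
It is linked across 2 clause boundaries (Ø → Ø).
It functions as the subject of "replaced", so the gap sits immediately after word 7 ("claimed").
Base order: A coach had heard Tom claimed that who replaced a statue.

7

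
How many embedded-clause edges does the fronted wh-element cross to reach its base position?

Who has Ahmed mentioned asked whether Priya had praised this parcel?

1

"who" is extracted from the subject of "asked".
Boundaries crossed, outermost first: [Ø] — 1 in total.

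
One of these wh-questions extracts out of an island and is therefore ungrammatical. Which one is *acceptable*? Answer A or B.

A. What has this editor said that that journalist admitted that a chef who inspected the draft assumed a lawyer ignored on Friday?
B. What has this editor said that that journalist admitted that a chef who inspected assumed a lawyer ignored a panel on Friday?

In B, the wh-phrase is extracted from inside a complex-NP island (relative clause) (introduced by "who"), which blocks movement.
In A, the extraction path crosses only that-complement boundaries, which are transparent.
So A is grammatical.

A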